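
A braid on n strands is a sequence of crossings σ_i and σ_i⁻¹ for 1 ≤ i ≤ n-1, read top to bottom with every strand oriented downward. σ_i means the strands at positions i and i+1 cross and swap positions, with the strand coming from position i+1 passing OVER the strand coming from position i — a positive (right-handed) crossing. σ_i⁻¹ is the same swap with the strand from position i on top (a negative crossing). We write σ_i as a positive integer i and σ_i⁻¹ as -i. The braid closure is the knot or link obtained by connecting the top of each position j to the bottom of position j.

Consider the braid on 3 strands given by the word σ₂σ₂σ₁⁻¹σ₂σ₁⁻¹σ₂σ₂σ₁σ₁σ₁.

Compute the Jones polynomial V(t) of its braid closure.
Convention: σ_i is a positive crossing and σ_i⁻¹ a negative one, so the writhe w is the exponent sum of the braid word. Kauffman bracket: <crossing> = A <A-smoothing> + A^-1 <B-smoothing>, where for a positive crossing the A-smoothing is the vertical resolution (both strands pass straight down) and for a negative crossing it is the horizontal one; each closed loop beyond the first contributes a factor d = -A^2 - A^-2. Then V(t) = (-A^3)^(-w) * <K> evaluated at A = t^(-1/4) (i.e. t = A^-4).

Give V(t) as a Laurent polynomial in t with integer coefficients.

t^10 - 4*t^9 + 6*t^8 - 8*t^7 + 9*t^6 - 8*t^5 + 7*t^4 - 4*t^3 + 2*t^2

Derivation:
Braid: s2 s2 s1^-1 s2 s1^-1 s2 s2 s1 s1 s1 on 3 strands, 10 crossings.
Writhe w = (#positive) - (#negative) = 8 - 2 = 6.
State-sum expansion of <K>. There are 2^10 = 1024 states.
Smooth each crossing (0=||, 1=⌣⌢); contribution A^(Σ sign_k(1-2s_k)) * d^(L-1).
Tabulate the states by total A-exponent and number of loops L (A-exp: L × count):
  A^10: L=3 ×1
  A^8: L=2 ×7, L=4 ×3
  A^6: L=1 ×14, L=3 ×28, L=5 ×3
  A^4: L=2 ×88, L=4 ×31, L=6 ×1
  A^2: L=1 ×63, L=3 ×133, L=5 ×14
  A^0: L=2 ×159, L=4 ×91, L=6 ×2
  A^-2: L=3 ×180, L=5 ×30
  A^-4: L=4 ×116, L=6 ×4
  A^-6: L=5 ×45
  A^-8: L=6 ×10
  A^-10: L=7 ×1
Each group contributes A^e * Σ count * d^(L-1):
Powers of d = -A^2 - A^-2: d^2 = A^4 + 2 + A^-4; d^3 = -A^6 - 3*A^2 - 3*A^-2 - A^-6; d^4 = A^8 + 4*A^4 + 6 + 4*A^-4 + A^-8; d^5 = -A^10 - 5*A^6 - 10*A^2 - 10*A^-2 - 5*A^-6 - A^-10; d^6 = A^12 + 6*A^8 + 15*A^4 + 20 + 15*A^-4 + 6*A^-8 + A^-12.
  A^10 * (d^2) = A^14 + 2*A^10 + A^6
  A^8 * (7*d + 3*d^3) = -3*A^14 - 16*A^10 - 16*A^6 - 3*A^2
  A^6 * (14 + 28*d^2 + 3*d^4) = 3*A^14 + 40*A^10 + 88*A^6 + 40*A^2 + 3*A^-2
  A^4 * (88*d + 31*d^3 + d^5) = -A^14 - 36*A^10 - 191*A^6 - 191*A^2 - 36*A^-2 - A^-6
  A^2 * (63 + 133*d^2 + 14*d^4) = 14*A^10 + 189*A^6 + 413*A^2 + 189*A^-2 + 14*A^-6
  A^0 * (159*d + 91*d^3 + 2*d^5) = -2*A^10 - 101*A^6 - 452*A^2 - 452*A^-2 - 101*A^-6 - 2*A^-10
  A^-2 * (180*d^2 + 30*d^4) = 30*A^6 + 300*A^2 + 540*A^-2 + 300*A^-6 + 30*A^-10
  A^-4 * (116*d^3 + 4*d^5) = -4*A^6 - 136*A^2 - 388*A^-2 - 388*A^-6 - 136*A^-10 - 4*A^-14
  A^-6 * (45*d^4) = 45*A^2 + 180*A^-2 + 270*A^-6 + 180*A^-10 + 45*A^-14
  A^-8 * (10*d^5) = -10*A^2 - 50*A^-2 - 100*A^-6 - 100*A^-10 - 50*A^-14 - 10*A^-18
  A^-10 * (d^6) = A^2 + 6*A^-2 + 15*A^-6 + 20*A^-10 + 15*A^-14 + 6*A^-18 + A^-22
Summing the groups: <K> = 2*A^10 - 4*A^6 + 7*A^2 - 8*A^-2 + 9*A^-6 - 8*A^-10 + 6*A^-14 - 4*A^-18 + A^-22
Normalise by the writhe: (-A^3)^(-w) = (-A^3)^(-6) = A^-18, so f(A) = A^-18 * <K> = 2*A^-8 - 4*A^-12 + 7*A^-16 - 8*A^-20 + 9*A^-24 - 8*A^-28 + 6*A^-32 - 4*A^-36 + A^-40.
Substitute A = t^(-1/4), i.e. A^e → t^(-e/4): V(t) = t^10 - 4*t^9 + 6*t^8 - 8*t^7 + 9*t^6 - 8*t^5 + 7*t^4 - 4*t^3 + 2*t^2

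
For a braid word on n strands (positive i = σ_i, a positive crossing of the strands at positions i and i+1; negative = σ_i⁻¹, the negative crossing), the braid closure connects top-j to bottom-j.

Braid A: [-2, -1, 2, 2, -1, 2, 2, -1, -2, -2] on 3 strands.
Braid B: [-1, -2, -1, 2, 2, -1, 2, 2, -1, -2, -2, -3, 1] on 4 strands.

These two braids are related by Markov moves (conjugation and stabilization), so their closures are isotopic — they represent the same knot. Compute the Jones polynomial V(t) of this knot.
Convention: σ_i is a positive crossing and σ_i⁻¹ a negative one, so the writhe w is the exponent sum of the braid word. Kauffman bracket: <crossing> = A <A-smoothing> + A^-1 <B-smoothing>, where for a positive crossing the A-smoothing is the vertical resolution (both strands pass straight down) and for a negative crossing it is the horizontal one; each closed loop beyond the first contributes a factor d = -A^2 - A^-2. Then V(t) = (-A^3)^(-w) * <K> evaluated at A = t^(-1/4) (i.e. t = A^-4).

Markov-equivalent braids have isotopic closures, hence identical knot invariants. Strip the Markov moves from each word to reach a common short braid β, then compute V(t) once on β.
Braid A: s2^-1 s1^-1 s2 s2 s1^-1 s2 s2 s1^-1 s2^-1 s2^-1 on 3 strands has no conjugating prefix/suffix or stabilization to strip; take β = s2^-1 s1^-1 s2 s2 s1^-1 s2 s2 s1^-1 s2^-1 s2^-1.
Braid B: s1^-1 s2^-1 s1^-1 s2 s2 s1^-1 s2 s2 s1^-1 s2^-1 s2^-1 s3^-1 s1 on 4 strands reduces by inverse Markov moves (closure unchanged at each step):
  Deconjugate: the word is γ·β·γ⁻¹ with γ = s1^-1 (prefix) and γ⁻¹ = s1 (suffix); strip both.
  Destabilize: the word has the form β·s3^-1 where s3^-1 occurs only as the final letter (β ∈ B_3); drop it and the last strand → 3 strands.
Reduced to β = s2^-1 s1^-1 s2 s2 s1^-1 s2 s2 s1^-1 s2^-1 s2^-1 on 3 strands, 10 crossings.
Both give the same β = s2^-1 s1^-1 s2 s2 s1^-1 s2 s2 s1^-1 s2^-1 s2^-1 on 3 strands, so one state sum suffices:
Braid: s2^-1 s1^-1 s2 s2 s1^-1 s2 s2 s1^-1 s2^-1 s2^-1 on 3 strands, 10 crossings.
Writhe w = (#positive) - (#negative) = 4 - 6 = -2.
Enumerate smoothing states for the bracket polynomial. There are 2^10 = 1024 states.
For each crossing: s=0 is the vertical smoothing, s=1 horizontal. Crossing k contributes A^(sign_k * (1 - 2*s_k)); loop factor d = -A^2 - A^-2.
Tabulate the states by total A-exponent and number of loops L (A-exp: L × count):
  A^10: L=5 ×1
  A^8: L=4 ×10
  A^6: L=3 ×39, L=5 ×6
  A^4: L=2 ×66, L=4 ×52, L=6 ×2
  A^2: L=1 ×45, L=3 ×124, L=5 ×41
  A^0: L=2 ×118, L=4 ×113, L=6 ×21
  A^-2: L=1 ×20, L=3 ×120, L=5 ×63, L=7 ×7
  A^-4: L=2 ×30, L=4 ×68, L=6 ×21, L=8 ×1
  A^-6: L=3 ×20, L=5 ×22, L=7 ×3
  A^-8: L=4 ×7, L=6 ×3
  A^-10: L=5 ×1
Each group contributes A^e * Σ count * d^(L-1):
Powers of d = -A^2 - A^-2: d^2 = A^4 + 2 + A^-4; d^3 = -A^6 - 3*A^2 - 3*A^-2 - A^-6; d^4 = A^8 + 4*A^4 + 6 + 4*A^-4 + A^-8; d^5 = -A^10 - 5*A^6 - 10*A^2 - 10*A^-2 - 5*A^-6 - A^-10; d^6 = A^12 + 6*A^8 + 15*A^4 + 20 + 15*A^-4 + 6*A^-8 + A^-12; d^7 = -A^14 - 7*A^10 - 21*A^6 - 35*A^2 - 35*A^-2 - 21*A^-6 - 7*A^-10 - A^-14.
  A^10 * (d^4) = A^18 + 4*A^14 + 6*A^10 + 4*A^6 + A^2
  A^8 * (10*d^3) = -10*A^14 - 30*A^10 - 30*A^6 - 10*A^2
  A^6 * (39*d^2 + 6*d^4) = 6*A^14 + 63*A^10 + 114*A^6 + 63*A^2 + 6*A^-2
  A^4 * (66*d + 52*d^3 + 2*d^5) = -2*A^14 - 62*A^10 - 242*A^6 - 242*A^2 - 62*A^-2 - 2*A^-6
  A^2 * (45 + 124*d^2 + 41*d^4) = 41*A^10 + 288*A^6 + 539*A^2 + 288*A^-2 + 41*A^-6
  A^0 * (118*d + 113*d^3 + 21*d^5) = -21*A^10 - 218*A^6 - 667*A^2 - 667*A^-2 - 218*A^-6 - 21*A^-10
  A^-2 * (20 + 120*d^2 + 63*d^4 + 7*d^6) = 7*A^10 + 105*A^6 + 477*A^2 + 778*A^-2 + 477*A^-6 + 105*A^-10 + 7*A^-14
  A^-4 * (30*d + 68*d^3 + 21*d^5 + d^7) = -A^10 - 28*A^6 - 194*A^2 - 479*A^-2 - 479*A^-6 - 194*A^-10 - 28*A^-14 - A^-18
  A^-6 * (20*d^2 + 22*d^4 + 3*d^6) = 3*A^6 + 40*A^2 + 153*A^-2 + 232*A^-6 + 153*A^-10 + 40*A^-14 + 3*A^-18
  A^-8 * (7*d^3 + 3*d^5) = -3*A^2 - 22*A^-2 - 51*A^-6 - 51*A^-10 - 22*A^-14 - 3*A^-18
  A^-10 * (d^4) = A^-2 + 4*A^-6 + 6*A^-10 + 4*A^-14 + A^-18
Summing the groups: <K> = A^18 - 2*A^14 + 3*A^10 - 4*A^6 + 4*A^2 - 4*A^-2 + 4*A^-6 - 2*A^-10 + A^-14
Normalise by the writhe: (-A^3)^(-w) = (-A^3)^(2) = A^6, so f(A) = A^6 * <K> = A^24 - 2*A^20 + 3*A^16 - 4*A^12 + 4*A^8 - 4*A^4 + 4 - 2*A^-4 + A^-8.
Substitute A = t^(-1/4), i.e. A^e → t^(-e/4): V(t) = t^2 - 2*t + 4 - 4*t^-1 + 4*t^-2 - 4*t^-3 + 3*t^-4 - 2*t^-5 + t^-6

Answer: t^2 - 2*t + 4 - 4*t^-1 + 4*t^-2 - 4*t^-3 + 3*t^-4 - 2*t^-5 + t^-6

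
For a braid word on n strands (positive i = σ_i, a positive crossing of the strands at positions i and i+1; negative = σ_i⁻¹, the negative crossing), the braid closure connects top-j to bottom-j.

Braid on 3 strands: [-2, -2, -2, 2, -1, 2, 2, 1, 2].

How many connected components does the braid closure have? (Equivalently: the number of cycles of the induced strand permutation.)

2

Derivation:
Track the strand permutation on 3 strands, starting from identity.
  step 1: s2^-1 swaps positions 2,3 -> [1 3 2]
  step 2: s2^-1 swaps positions 2,3 -> [1 2 3]
  step 3: s2^-1 swaps positions 2,3 -> [1 3 2]
  step 4: s2 swaps positions 2,3 -> [1 2 3]
  step 5: s1^-1 swaps positions 1,2 -> [2 1 3]
  step 6: s2 swaps positions 2,3 -> [2 3 1]
  step 7: s2 swaps positions 2,3 -> [2 1 3]
  step 8: s1 swaps positions 1,2 -> [1 2 3]
  step 9: s2 swaps positions 2,3 -> [1 3 2]
Final permutation (position -> original strand): [1 3 2]
Closure components = cycle count of this permutation = 2.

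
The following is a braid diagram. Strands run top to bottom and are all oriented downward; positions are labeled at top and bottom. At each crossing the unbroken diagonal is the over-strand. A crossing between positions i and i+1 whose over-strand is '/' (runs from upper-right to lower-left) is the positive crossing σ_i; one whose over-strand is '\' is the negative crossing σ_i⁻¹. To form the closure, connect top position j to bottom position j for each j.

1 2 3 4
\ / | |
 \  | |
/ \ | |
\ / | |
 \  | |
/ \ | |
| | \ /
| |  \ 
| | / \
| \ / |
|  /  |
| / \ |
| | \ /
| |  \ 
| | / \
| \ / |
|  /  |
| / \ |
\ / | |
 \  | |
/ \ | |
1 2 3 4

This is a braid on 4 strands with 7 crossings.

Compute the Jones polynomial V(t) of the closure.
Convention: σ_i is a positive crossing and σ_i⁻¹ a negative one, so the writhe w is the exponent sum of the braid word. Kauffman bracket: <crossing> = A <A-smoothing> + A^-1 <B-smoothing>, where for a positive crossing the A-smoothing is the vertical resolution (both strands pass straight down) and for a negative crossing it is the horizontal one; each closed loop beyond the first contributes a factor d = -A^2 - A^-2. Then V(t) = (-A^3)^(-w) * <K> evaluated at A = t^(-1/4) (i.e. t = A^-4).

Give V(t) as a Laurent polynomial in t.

t - 1 + 2*t^-1 - 3*t^-2 + 3*t^-3 - 2*t^-4 + 2*t^-5 - t^-6

Derivation:
Reading the diagram top to bottom ('/'-over between positions i,i+1 = s_i, '\'-over = s_i^-1): braid word = s1^-1 s1^-1 s3^-1 s2 s3^-1 s2 s1^-1.
Braid: s1^-1 s1^-1 s3^-1 s2 s3^-1 s2 s1^-1 on 4 strands, 7 crossings.
Writhe w = (#positive) - (#negative) = 2 - 5 = -3.
Computing the Kauffman bracket via state sum. There are 2^7 = 128 states.
Smooth each crossing (0=||, 1=⌣⌢); contribution A^(Σ sign_k(1-2s_k)) * d^(L-1).
Tabulate the states by total A-exponent and number of loops L (A-exp: L × count):
  A^7: L=5 ×1
  A^5: L=4 ×7
  A^3: L=3 ×20, L=5 ×1
  A^1: L=2 ×27, L=4 ×8
  A^-1: L=1 ×15, L=3 ×19, L=5 ×1
  A^-3: L=2 ×17, L=4 ×4
  A^-5: L=3 ×7
  A^-7: L=4 ×1
Each group contributes A^e * Σ count * d^(L-1):
Powers of d = -A^2 - A^-2: d^2 = A^4 + 2 + A^-4; d^3 = -A^6 - 3*A^2 - 3*A^-2 - A^-6; d^4 = A^8 + 4*A^4 + 6 + 4*A^-4 + A^-8.
  A^7 * (d^4) = A^15 + 4*A^11 + 6*A^7 + 4*A^3 + A^-1
  A^5 * (7*d^3) = -7*A^11 - 21*A^7 - 21*A^3 - 7*A^-1
  A^3 * (20*d^2 + d^4) = A^11 + 24*A^7 + 46*A^3 + 24*A^-1 + A^-5
  A^1 * (27*d + 8*d^3) = -8*A^7 - 51*A^3 - 51*A^-1 - 8*A^-5
  A^-1 * (15 + 19*d^2 + d^4) = A^7 + 23*A^3 + 59*A^-1 + 23*A^-5 + A^-9
  A^-3 * (17*d + 4*d^3) = -4*A^3 - 29*A^-1 - 29*A^-5 - 4*A^-9
  A^-5 * (7*d^2) = 7*A^-1 + 14*A^-5 + 7*A^-9
  A^-7 * (d^3) = -A^-1 - 3*A^-5 - 3*A^-9 - A^-13
Summing the groups: <K> = A^15 - 2*A^11 + 2*A^7 - 3*A^3 + 3*A^-1 - 2*A^-5 + A^-9 - A^-13
Normalise by the writhe: (-A^3)^(-w) = (-A^3)^(3) = -A^9, so f(A) = -A^9 * <K> = -A^24 + 2*A^20 - 2*A^16 + 3*A^12 - 3*A^8 + 2*A^4 - 1 + A^-4.
Substitute A = t^(-1/4), i.e. A^e → t^(-e/4): V(t) = t - 1 + 2*t^-1 - 3*t^-2 + 3*t^-3 - 2*t^-4 + 2*t^-5 - t^-6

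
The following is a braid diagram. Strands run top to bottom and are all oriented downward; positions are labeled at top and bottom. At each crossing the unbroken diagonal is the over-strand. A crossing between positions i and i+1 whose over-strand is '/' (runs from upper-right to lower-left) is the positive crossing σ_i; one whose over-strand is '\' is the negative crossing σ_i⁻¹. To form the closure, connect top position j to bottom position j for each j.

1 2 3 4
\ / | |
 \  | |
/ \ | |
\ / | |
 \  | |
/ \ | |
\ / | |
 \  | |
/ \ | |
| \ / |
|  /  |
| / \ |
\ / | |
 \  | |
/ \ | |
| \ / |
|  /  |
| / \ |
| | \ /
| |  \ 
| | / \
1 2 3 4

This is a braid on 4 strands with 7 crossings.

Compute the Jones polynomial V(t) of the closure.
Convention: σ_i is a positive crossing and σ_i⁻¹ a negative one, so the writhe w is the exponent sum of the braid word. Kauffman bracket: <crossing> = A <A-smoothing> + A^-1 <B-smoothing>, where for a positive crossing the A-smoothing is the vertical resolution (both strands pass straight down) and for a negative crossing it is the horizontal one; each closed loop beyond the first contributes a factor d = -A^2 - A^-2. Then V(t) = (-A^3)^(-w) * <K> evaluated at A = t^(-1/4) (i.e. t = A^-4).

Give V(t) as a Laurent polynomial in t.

Reading the diagram top to bottom ('/'-over between positions i,i+1 = s_i, '\'-over = s_i^-1): braid word = s1^-1 s1^-1 s1^-1 s2 s1^-1 s2 s3^-1.
The presented braid s1^-1 s1^-1 s1^-1 s2 s1^-1 s2 s3^-1 on 4 strands reduces by inverse Markov moves (closure unchanged at each step):
  Destabilize: the word has the form β·s3^-1 where s3^-1 occurs only as the final letter (β ∈ B_3); drop it and the last strand → 3 strands.
Reduced to β = s1^-1 s1^-1 s1^-1 s2 s1^-1 s2 on 3 strands, 6 crossings.
Compute on β:
Braid: s1^-1 s1^-1 s1^-1 s2 s1^-1 s2 on 3 strands, 6 crossings.
Writhe w = (#positive) - (#negative) = 2 - 4 = -2.
Enumerate smoothing states for the bracket polynomial. There are 2^6 = 64 states.
Smooth each crossing (0=||, 1=⌣⌢); contribution A^(Σ sign_k(1-2s_k)) * d^(L-1).
Tabulate the states by total A-exponent and number of loops L (A-exp: L × count):
  A^6: L=5 ×1
  A^4: L=4 ×6
  A^2: L=3 ×15
  A^0: L=2 ×19, L=4 ×1
  A^-2: L=1 ×11, L=3 ×4
  A^-4: L=2 ×6
  A^-6: L=3 ×1
Each group contributes A^e * Σ count * d^(L-1):
Powers of d = -A^2 - A^-2: d^2 = A^4 + 2 + A^-4; d^3 = -A^6 - 3*A^2 - 3*A^-2 - A^-6; d^4 = A^8 + 4*A^4 + 6 + 4*A^-4 + A^-8.
  A^6 * (d^4) = A^14 + 4*A^10 + 6*A^6 + 4*A^2 + A^-2
  A^4 * (6*d^3) = -6*A^10 - 18*A^6 - 18*A^2 - 6*A^-2
  A^2 * (15*d^2) = 15*A^6 + 30*A^2 + 15*A^-2
  A^0 * (19*d + d^3) = -A^6 - 22*A^2 - 22*A^-2 - A^-6
  A^-2 * (11 + 4*d^2) = 4*A^2 + 19*A^-2 + 4*A^-6
  A^-4 * (6*d) = -6*A^-2 - 6*A^-6
  A^-6 * (d^2) = A^-2 + 2*A^-6 + A^-10
Summing the groups: <K> = A^14 - 2*A^10 + 2*A^6 - 2*A^2 + 2*A^-2 - A^-6 + A^-10
Normalise by the writhe: (-A^3)^(-w) = (-A^3)^(2) = A^6, so f(A) = A^6 * <K> = A^20 - 2*A^16 + 2*A^12 - 2*A^8 + 2*A^4 - 1 + A^-4.
Substitute A = t^(-1/4), i.e. A^e → t^(-e/4): V(t) = t - 1 + 2*t^-1 - 2*t^-2 + 2*t^-3 - 2*t^-4 + t^-5

Answer: t - 1 + 2*t^-1 - 2*t^-2 + 2*t^-3 - 2*t^-4 + t^-5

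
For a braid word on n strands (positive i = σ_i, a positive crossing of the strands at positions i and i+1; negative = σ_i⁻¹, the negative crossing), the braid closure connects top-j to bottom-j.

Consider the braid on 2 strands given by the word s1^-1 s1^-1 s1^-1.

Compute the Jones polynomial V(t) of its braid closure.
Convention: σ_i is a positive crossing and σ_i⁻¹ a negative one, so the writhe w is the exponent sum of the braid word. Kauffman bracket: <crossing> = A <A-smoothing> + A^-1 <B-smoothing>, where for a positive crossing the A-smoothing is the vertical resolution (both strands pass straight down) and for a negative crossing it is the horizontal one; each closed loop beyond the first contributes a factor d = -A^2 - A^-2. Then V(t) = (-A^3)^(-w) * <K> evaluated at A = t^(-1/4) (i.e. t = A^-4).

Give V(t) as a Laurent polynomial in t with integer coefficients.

t^-1 + t^-3 - t^-4

Derivation:
Braid: s1^-1 s1^-1 s1^-1 on 2 strands, 3 crossings.
Writhe w = (#positive) - (#negative) = 0 - 3 = -3.
Enumerate smoothing states for the bracket polynomial. There are 2^3 = 8 states.
For each crossing: s=0 is the vertical smoothing, s=1 horizontal. Crossing k contributes A^(sign_k * (1 - 2*s_k)); loop factor d = -A^2 - A^-2.
  state 000: A-exp=-3, loops=2, term = A^-3 * d^1
  state 001: A-exp=-1, loops=1, term = A^-1 * d^0
  state 010: A-exp=-1, loops=1, term = A^-1 * d^0
  state 011: A-exp=+1, loops=2, term = A^1 * d^1
  state 100: A-exp=-1, loops=1, term = A^-1 * d^0
  state 101: A-exp=+1, loops=2, term = A^1 * d^1
  state 110: A-exp=+1, loops=2, term = A^1 * d^1
  state 111: A-exp=+3, loops=3, term = A^3 * d^2
Collect the terms by A-exponent (count of states per loop number):
Powers of d = -A^2 - A^-2: d^2 = A^4 + 2 + A^-4.
  A^3 * (d^2) = A^7 + 2*A^3 + A^-1
  A^1 * (3*d) = -3*A^3 - 3*A^-1
  A^-1 * (3) = 3*A^-1
  A^-3 * (d) = -A^-1 - A^-5
Summing the groups: <K> = A^7 - A^3 - A^-5
Normalise by the writhe: (-A^3)^(-w) = (-A^3)^(3) = -A^9, so f(A) = -A^9 * <K> = -A^16 + A^12 + A^4.
Substitute A = t^(-1/4), i.e. A^e → t^(-e/4): V(t) = t^-1 + t^-3 - t^-4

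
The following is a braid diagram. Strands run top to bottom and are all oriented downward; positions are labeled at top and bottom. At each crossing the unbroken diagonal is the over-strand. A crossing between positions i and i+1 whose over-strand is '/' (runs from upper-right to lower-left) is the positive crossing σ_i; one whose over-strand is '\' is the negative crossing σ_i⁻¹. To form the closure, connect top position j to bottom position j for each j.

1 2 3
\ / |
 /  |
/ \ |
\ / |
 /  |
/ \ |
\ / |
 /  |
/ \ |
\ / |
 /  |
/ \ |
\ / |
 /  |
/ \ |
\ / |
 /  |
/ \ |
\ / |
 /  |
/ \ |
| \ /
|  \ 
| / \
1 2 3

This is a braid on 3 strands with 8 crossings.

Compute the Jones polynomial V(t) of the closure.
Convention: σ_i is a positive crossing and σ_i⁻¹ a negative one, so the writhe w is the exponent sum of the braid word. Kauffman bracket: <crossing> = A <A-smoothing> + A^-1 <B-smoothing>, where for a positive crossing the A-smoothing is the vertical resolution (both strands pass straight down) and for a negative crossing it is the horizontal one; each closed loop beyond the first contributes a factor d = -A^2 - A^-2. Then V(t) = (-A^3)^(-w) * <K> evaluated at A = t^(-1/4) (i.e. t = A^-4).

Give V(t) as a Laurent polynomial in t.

Reading the diagram top to bottom ('/'-over between positions i,i+1 = s_i, '\'-over = s_i^-1): braid word = s1 s1 s1 s1 s1 s1 s1 s2^-1.
The presented braid s1 s1 s1 s1 s1 s1 s1 s2^-1 on 3 strands reduces by inverse Markov moves (closure unchanged at each step):
  Destabilize: the word has the form β·s2^-1 where s2^-1 occurs only as the final letter (β ∈ B_2); drop it and the last strand → 2 strands.
Reduced to β = s1 s1 s1 s1 s1 s1 s1 on 2 strands, 7 crossings.
Compute on β:
Braid: s1 s1 s1 s1 s1 s1 s1 on 2 strands, 7 crossings.
Writhe w = (#positive) - (#negative) = 7 - 0 = 7.
State-sum expansion of <K>. There are 2^7 = 128 states.
Each crossing splits two ways (0=vertical, 1=horizontal). The state's weight is A^(#A-smoothings - #B-smoothings) * d^(loops - 1).
Tabulate the states by total A-exponent and number of loops L (A-exp: L × count):
  A^7: L=2 ×1
  A^5: L=1 ×7
  A^3: L=2 ×21
  A^1: L=3 ×35
  A^-1: L=4 ×35
  A^-3: L=5 ×21
  A^-5: L=6 ×7
  A^-7: L=7 ×1
Each group contributes A^e * Σ count * d^(L-1):
Powers of d = -A^2 - A^-2: d^2 = A^4 + 2 + A^-4; d^3 = -A^6 - 3*A^2 - 3*A^-2 - A^-6; d^4 = A^8 + 4*A^4 + 6 + 4*A^-4 + A^-8; d^5 = -A^10 - 5*A^6 - 10*A^2 - 10*A^-2 - 5*A^-6 - A^-10; d^6 = A^12 + 6*A^8 + 15*A^4 + 20 + 15*A^-4 + 6*A^-8 + A^-12.
  A^7 * (d) = -A^9 - A^5
  A^5 * (7) = 7*A^5
  A^3 * (21*d) = -21*A^5 - 21*A
  A^1 * (35*d^2) = 35*A^5 + 70*A + 35*A^-3
  A^-1 * (35*d^3) = -35*A^5 - 105*A - 105*A^-3 - 35*A^-7
  A^-3 * (21*d^4) = 21*A^5 + 84*A + 126*A^-3 + 84*A^-7 + 21*A^-11
  A^-5 * (7*d^5) = -7*A^5 - 35*A - 70*A^-3 - 70*A^-7 - 35*A^-11 - 7*A^-15
  A^-7 * (d^6) = A^5 + 6*A + 15*A^-3 + 20*A^-7 + 15*A^-11 + 6*A^-15 + A^-19
Summing the groups: <K> = -A^9 - A + A^-3 - A^-7 + A^-11 - A^-15 + A^-19
Normalise by the writhe: (-A^3)^(-w) = (-A^3)^(-7) = -A^-21, so f(A) = -A^-21 * <K> = A^-12 + A^-20 - A^-24 + A^-28 - A^-32 + A^-36 - A^-40.
Substitute A = t^(-1/4), i.e. A^e → t^(-e/4): V(t) = -t^10 + t^9 - t^8 + t^7 - t^6 + t^5 + t^3

Answer: -t^10 + t^9 - t^8 + t^7 - t^6 + t^5 + t^3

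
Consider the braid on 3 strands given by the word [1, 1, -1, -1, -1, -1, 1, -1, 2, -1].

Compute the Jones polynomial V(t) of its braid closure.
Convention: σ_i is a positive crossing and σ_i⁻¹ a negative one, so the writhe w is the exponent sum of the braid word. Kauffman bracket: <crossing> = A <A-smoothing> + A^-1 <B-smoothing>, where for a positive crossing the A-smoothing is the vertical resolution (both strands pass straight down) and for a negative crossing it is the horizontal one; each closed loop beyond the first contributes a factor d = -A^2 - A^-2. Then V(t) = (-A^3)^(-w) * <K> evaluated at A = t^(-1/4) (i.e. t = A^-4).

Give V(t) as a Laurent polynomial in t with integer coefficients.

t^-1 + t^-3 - t^-4

Derivation:
The presented braid s1 s1 s1^-1 s1^-1 s1^-1 s1^-1 s1 s1^-1 s2 s1^-1 on 3 strands reduces by inverse Markov moves (closure unchanged at each step):
  Deconjugate: the word is γ·β·γ⁻¹ with γ = s1 (prefix) and γ⁻¹ = s1^-1 (suffix); strip both.
  Destabilize: the word has the form β·s2 where s2 occurs only as the final letter (β ∈ B_2); drop it and the last strand → 2 strands.
  Deconjugate: the word is γ·β·γ⁻¹ with γ = s1 s1^-1 (prefix) and γ⁻¹ = s1 s1^-1 (suffix); strip both.
Reduced to β = s1^-1 s1^-1 s1^-1 on 2 strands, 3 crossings.
Compute on β:
Braid: s1^-1 s1^-1 s1^-1 on 2 strands, 3 crossings.
Writhe w = (#positive) - (#negative) = 0 - 3 = -3.
Computing the Kauffman bracket via state sum. There are 2^3 = 8 states.
For each crossing: s=0 is the vertical smoothing, s=1 horizontal. Crossing k contributes A^(sign_k * (1 - 2*s_k)); loop factor d = -A^2 - A^-2.
  state 000: A-exp=-3, loops=2, term = A^-3 * d^1
  state 001: A-exp=-1, loops=1, term = A^-1 * d^0
  state 010: A-exp=-1, loops=1, term = A^-1 * d^0
  state 011: A-exp=+1, loops=2, term = A^1 * d^1
  state 100: A-exp=-1, loops=1, term = A^-1 * d^0
  state 101: A-exp=+1, loops=2, term = A^1 * d^1
  state 110: A-exp=+1, loops=2, term = A^1 * d^1
  state 111: A-exp=+3, loops=3, term = A^3 * d^2
Collect the terms by A-exponent (count of states per loop number):
Powers of d = -A^2 - A^-2: d^2 = A^4 + 2 + A^-4.
  A^3 * (d^2) = A^7 + 2*A^3 + A^-1
  A^1 * (3*d) = -3*A^3 - 3*A^-1
  A^-1 * (3) = 3*A^-1
  A^-3 * (d) = -A^-1 - A^-5
Summing the groups: <K> = A^7 - A^3 - A^-5
Normalise by the writhe: (-A^3)^(-w) = (-A^3)^(3) = -A^9, so f(A) = -A^9 * <K> = -A^16 + A^12 + A^4.
Substitute A = t^(-1/4), i.e. A^e → t^(-e/4): V(t) = t^-1 + t^-3 - t^-4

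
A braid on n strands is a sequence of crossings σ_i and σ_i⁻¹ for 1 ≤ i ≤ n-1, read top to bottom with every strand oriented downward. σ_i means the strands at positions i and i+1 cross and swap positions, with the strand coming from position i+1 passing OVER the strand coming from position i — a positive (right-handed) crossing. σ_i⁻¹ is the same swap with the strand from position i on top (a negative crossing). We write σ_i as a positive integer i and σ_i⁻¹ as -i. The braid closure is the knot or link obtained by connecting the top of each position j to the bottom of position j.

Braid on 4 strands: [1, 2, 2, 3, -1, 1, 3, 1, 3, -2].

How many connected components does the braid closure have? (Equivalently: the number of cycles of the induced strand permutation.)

Track the strand permutation on 4 strands, starting from identity.
  step 1: s1 swaps positions 1,2 -> [2 1 3 4]
  step 2: s2 swaps positions 2,3 -> [2 3 1 4]
  step 3: s2 swaps positions 2,3 -> [2 1 3 4]
  step 4: s3 swaps positions 3,4 -> [2 1 4 3]
  step 5: s1^-1 swaps positions 1,2 -> [1 2 4 3]
  step 6: s1 swaps positions 1,2 -> [2 1 4 3]
  step 7: s3 swaps positions 3,4 -> [2 1 3 4]
  step 8: s1 swaps positions 1,2 -> [1 2 3 4]
  step 9: s3 swaps positions 3,4 -> [1 2 4 3]
  step 10: s2^-1 swaps positions 2,3 -> [1 4 2 3]
Final permutation (position -> original strand): [1 4 2 3]
Closure components = cycle count of this permutation = 2.

Answer: 2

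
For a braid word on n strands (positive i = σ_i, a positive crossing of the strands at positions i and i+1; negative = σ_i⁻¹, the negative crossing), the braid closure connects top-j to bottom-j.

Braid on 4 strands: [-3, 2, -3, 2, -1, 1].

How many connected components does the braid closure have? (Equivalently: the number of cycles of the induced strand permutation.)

Track the strand permutation on 4 strands, starting from identity.
  step 1: s3^-1 swaps positions 3,4 -> [1 2 4 3]
  step 2: s2 swaps positions 2,3 -> [1 4 2 3]
  step 3: s3^-1 swaps positions 3,4 -> [1 4 3 2]
  step 4: s2 swaps positions 2,3 -> [1 3 4 2]
  step 5: s1^-1 swaps positions 1,2 -> [3 1 4 2]
  step 6: s1 swaps positions 1,2 -> [1 3 4 2]
Final permutation (position -> original strand): [1 3 4 2]
Closure components = cycle count of this permutation = 2.

Answer: 2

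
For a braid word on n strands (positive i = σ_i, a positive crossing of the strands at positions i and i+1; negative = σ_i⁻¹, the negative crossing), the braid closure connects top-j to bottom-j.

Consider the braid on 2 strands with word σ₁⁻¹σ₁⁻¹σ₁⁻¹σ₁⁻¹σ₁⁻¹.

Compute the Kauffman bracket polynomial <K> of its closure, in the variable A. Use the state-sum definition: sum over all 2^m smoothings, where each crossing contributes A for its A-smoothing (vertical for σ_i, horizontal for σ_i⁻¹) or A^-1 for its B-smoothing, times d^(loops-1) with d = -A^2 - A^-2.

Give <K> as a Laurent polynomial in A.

Braid: s1^-1 s1^-1 s1^-1 s1^-1 s1^-1 on 2 strands, 5 crossings.
Writhe w = (#positive) - (#negative) = 0 - 5 = -5.
Enumerate smoothing states for the bracket polynomial. There are 2^5 = 32 states.
Each crossing splits two ways (0=vertical, 1=horizontal). The state's weight is A^(#A-smoothings - #B-smoothings) * d^(loops - 1).
  state 00000: A-exp=-5, loops=2, term = A^-5 * d^1
  state 00001: A-exp=-3, loops=1, term = A^-3 * d^0
  state 00010: A-exp=-3, loops=1, term = A^-3 * d^0
  state 00011: A-exp=-1, loops=2, term = A^-1 * d^1
  state 00100: A-exp=-3, loops=1, term = A^-3 * d^0
  state 00101: A-exp=-1, loops=2, term = A^-1 * d^1
  state 00110: A-exp=-1, loops=2, term = A^-1 * d^1
  state 00111: A-exp=+1, loops=3, term = A^1 * d^2
  state 01000: A-exp=-3, loops=1, term = A^-3 * d^0
  state 01001: A-exp=-1, loops=2, term = A^-1 * d^1
  state 01010: A-exp=-1, loops=2, term = A^-1 * d^1
  state 01011: A-exp=+1, loops=3, term = A^1 * d^2
  state 01100: A-exp=-1, loops=2, term = A^-1 * d^1
  state 01101: A-exp=+1, loops=3, term = A^1 * d^2
  state 01110: A-exp=+1, loops=3, term = A^1 * d^2
  state 01111: A-exp=+3, loops=4, term = A^3 * d^3
  state 10000: A-exp=-3, loops=1, term = A^-3 * d^0
  state 10001: A-exp=-1, loops=2, term = A^-1 * d^1
  state 10010: A-exp=-1, loops=2, term = A^-1 * d^1
  state 10011: A-exp=+1, loops=3, term = A^1 * d^2
  state 10100: A-exp=-1, loops=2, term = A^-1 * d^1
  state 10101: A-exp=+1, loops=3, term = A^1 * d^2
  state 10110: A-exp=+1, loops=3, term = A^1 * d^2
  state 10111: A-exp=+3, loops=4, term = A^3 * d^3
  state 11000: A-exp=-1, loops=2, term = A^-1 * d^1
  state 11001: A-exp=+1, loops=3, term = A^1 * d^2
  state 11010: A-exp=+1, loops=3, term = A^1 * d^2
  state 11011: A-exp=+3, loops=4, term = A^3 * d^3
  state 11100: A-exp=+1, loops=3, term = A^1 * d^2
  state 11101: A-exp=+3, loops=4, term = A^3 * d^3
  state 11110: A-exp=+3, loops=4, term = A^3 * d^3
  state 11111: A-exp=+5, loops=5, term = A^5 * d^4
Collect the terms by A-exponent (count of states per loop number):
Powers of d = -A^2 - A^-2: d^2 = A^4 + 2 + A^-4; d^3 = -A^6 - 3*A^2 - 3*A^-2 - A^-6; d^4 = A^8 + 4*A^4 + 6 + 4*A^-4 + A^-8.
  A^5 * (d^4) = A^13 + 4*A^9 + 6*A^5 + 4*A + A^-3
  A^3 * (5*d^3) = -5*A^9 - 15*A^5 - 15*A - 5*A^-3
  A^1 * (10*d^2) = 10*A^5 + 20*A + 10*A^-3
  A^-1 * (10*d) = -10*A - 10*A^-3
  A^-3 * (5) = 5*A^-3
  A^-5 * (d) = -A^-3 - A^-7
Summing the groups: <K> = A^13 - A^9 + A^5 - A - A^-7

Answer: A^13 - A^9 + A^5 - A - A^-7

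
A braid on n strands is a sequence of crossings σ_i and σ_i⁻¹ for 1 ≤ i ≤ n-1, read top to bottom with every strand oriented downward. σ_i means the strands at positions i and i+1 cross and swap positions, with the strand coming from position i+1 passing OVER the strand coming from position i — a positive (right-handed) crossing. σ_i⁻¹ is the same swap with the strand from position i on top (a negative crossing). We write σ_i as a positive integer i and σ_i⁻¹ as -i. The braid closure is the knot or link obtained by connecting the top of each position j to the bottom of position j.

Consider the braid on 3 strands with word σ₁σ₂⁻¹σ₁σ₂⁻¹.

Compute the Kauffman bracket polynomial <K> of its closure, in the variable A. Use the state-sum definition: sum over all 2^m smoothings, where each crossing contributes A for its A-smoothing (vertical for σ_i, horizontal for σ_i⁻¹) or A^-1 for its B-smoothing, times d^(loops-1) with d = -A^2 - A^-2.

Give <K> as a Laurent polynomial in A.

A^8 - A^4 + 1 - A^-4 + A^-8

Derivation:
Braid: s1 s2^-1 s1 s2^-1 on 3 strands, 4 crossings.
Writhe w = (#positive) - (#negative) = 2 - 2 = 0.
Enumerate smoothing states for the bracket polynomial. There are 2^4 = 16 states.
Each crossing splits two ways (0=vertical, 1=horizontal). The state's weight is A^(#A-smoothings - #B-smoothings) * d^(loops - 1).
  state 0000: A-exp=+0, loops=3, term = A^0 * d^2
  state 0001: A-exp=+2, loops=2, term = A^2 * d^1
  state 0010: A-exp=-2, loops=2, term = A^-2 * d^1
  state 0011: A-exp=+0, loops=1, term = A^0 * d^0
  state 0100: A-exp=+2, loops=2, term = A^2 * d^1
  state 0101: A-exp=+4, loops=3, term = A^4 * d^2
  state 0110: A-exp=+0, loops=1, term = A^0 * d^0
  state 0111: A-exp=+2, loops=2, term = A^2 * d^1
  state 1000: A-exp=-2, loops=2, term = A^-2 * d^1
  state 1001: A-exp=+0, loops=1, term = A^0 * d^0
  state 1010: A-exp=-4, loops=3, term = A^-4 * d^2
  state 1011: A-exp=-2, loops=2, term = A^-2 * d^1
  state 1100: A-exp=+0, loops=1, term = A^0 * d^0
  state 1101: A-exp=+2, loops=2, term = A^2 * d^1
  state 1110: A-exp=-2, loops=2, term = A^-2 * d^1
  state 1111: A-exp=+0, loops=1, term = A^0 * d^0
Collect the terms by A-exponent (count of states per loop number):
Powers of d = -A^2 - A^-2: d^2 = A^4 + 2 + A^-4.
  A^4 * (d^2) = A^8 + 2*A^4 + 1
  A^2 * (4*d) = -4*A^4 - 4
  A^0 * (5 + d^2) = A^4 + 7 + A^-4
  A^-2 * (4*d) = -4 - 4*A^-4
  A^-4 * (d^2) = 1 + 2*A^-4 + A^-8
Summing the groups: <K> = A^8 - A^4 + 1 - A^-4 + A^-8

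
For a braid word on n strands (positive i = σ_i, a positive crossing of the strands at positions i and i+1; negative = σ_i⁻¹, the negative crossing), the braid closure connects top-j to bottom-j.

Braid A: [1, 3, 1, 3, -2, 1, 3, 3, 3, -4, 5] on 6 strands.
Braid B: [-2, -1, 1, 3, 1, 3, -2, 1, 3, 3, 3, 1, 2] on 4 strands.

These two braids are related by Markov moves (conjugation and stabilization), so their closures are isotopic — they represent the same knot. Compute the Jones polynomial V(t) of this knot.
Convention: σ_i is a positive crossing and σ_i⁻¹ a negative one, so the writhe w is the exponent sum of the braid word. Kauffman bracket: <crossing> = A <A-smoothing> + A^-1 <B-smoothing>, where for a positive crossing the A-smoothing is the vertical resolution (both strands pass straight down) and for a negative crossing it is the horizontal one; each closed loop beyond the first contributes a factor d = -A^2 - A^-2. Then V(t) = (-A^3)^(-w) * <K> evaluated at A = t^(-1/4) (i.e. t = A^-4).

Markov-equivalent braids have isotopic closures, hence identical knot invariants. Strip the Markov moves from each word to reach a common short braid β, then compute V(t) once on β.
Braid A: s1 s3 s1 s3 s2^-1 s1 s3 s3 s3 s4^-1 s5 on 6 strands reduces by inverse Markov moves (closure unchanged at each step):
  Destabilize: the word has the form β·s5 where s5 occurs only as the final letter (β ∈ B_5); drop it and the last strand → 5 strands.
  Destabilize: the word has the form β·s4^-1 where s4^-1 occurs only as the final letter (β ∈ B_4); drop it and the last strand → 4 strands.
Reduced to β = s1 s3 s1 s3 s2^-1 s1 s3 s3 s3 on 4 strands, 9 crossings.
Braid B: s2^-1 s1^-1 s1 s3 s1 s3 s2^-1 s1 s3 s3 s3 s1 s2 on 4 strands reduces by inverse Markov moves (closure unchanged at each step):
  Deconjugate: the word is γ·β·γ⁻¹ with γ = s2^-1 s1^-1 (prefix) and γ⁻¹ = s1 s2 (suffix); strip both.
Reduced to β = s1 s3 s1 s3 s2^-1 s1 s3 s3 s3 on 4 strands, 9 crossings.
Both give the same β = s1 s3 s1 s3 s2^-1 s1 s3 s3 s3 on 4 strands, so one state sum suffices:
Braid: s1 s3 s1 s3 s2^-1 s1 s3 s3 s3 on 4 strands, 9 crossings.
Writhe w = (#positive) - (#negative) = 8 - 1 = 7.
Enumerate smoothing states for the bracket polynomial. There are 2^9 = 512 states.
For each crossing: s=0 is the vertical smoothing, s=1 horizontal. Crossing k contributes A^(sign_k * (1 - 2*s_k)); loop factor d = -A^2 - A^-2.
Tabulate the states by total A-exponent and number of loops L (A-exp: L × count):
  A^9: L=3 ×1
  A^7: L=2 ×8, L=4 ×1
  A^5: L=1 ×15, L=3 ×21
  A^3: L=2 ×60, L=4 ×24
  A^1: L=3 ×110, L=5 ×16
  A^-1: L=4 ×120, L=6 ×6
  A^-3: L=5 ×83, L=7 ×1
  A^-5: L=6 ×36
  A^-7: L=7 ×9
  A^-9: L=8 ×1
Each group contributes A^e * Σ count * d^(L-1):
Powers of d = -A^2 - A^-2: d^2 = A^4 + 2 + A^-4; d^3 = -A^6 - 3*A^2 - 3*A^-2 - A^-6; d^4 = A^8 + 4*A^4 + 6 + 4*A^-4 + A^-8; d^5 = -A^10 - 5*A^6 - 10*A^2 - 10*A^-2 - 5*A^-6 - A^-10; d^6 = A^12 + 6*A^8 + 15*A^4 + 20 + 15*A^-4 + 6*A^-8 + A^-12; d^7 = -A^14 - 7*A^10 - 21*A^6 - 35*A^2 - 35*A^-2 - 21*A^-6 - 7*A^-10 - A^-14.
  A^9 * (d^2) = A^13 + 2*A^9 + A^5
  A^7 * (8*d + d^3) = -A^13 - 11*A^9 - 11*A^5 - A
  A^5 * (15 + 21*d^2) = 21*A^9 + 57*A^5 + 21*A
  A^3 * (60*d + 24*d^3) = -24*A^9 - 132*A^5 - 132*A - 24*A^-3
  A^1 * (110*d^2 + 16*d^4) = 16*A^9 + 174*A^5 + 316*A + 174*A^-3 + 16*A^-7
  A^-1 * (120*d^3 + 6*d^5) = -6*A^9 - 150*A^5 - 420*A - 420*A^-3 - 150*A^-7 - 6*A^-11
  A^-3 * (83*d^4 + d^6) = A^9 + 89*A^5 + 347*A + 518*A^-3 + 347*A^-7 + 89*A^-11 + A^-15
  A^-5 * (36*d^5) = -36*A^5 - 180*A - 360*A^-3 - 360*A^-7 - 180*A^-11 - 36*A^-15
  A^-7 * (9*d^6) = 9*A^5 + 54*A + 135*A^-3 + 180*A^-7 + 135*A^-11 + 54*A^-15 + 9*A^-19
  A^-9 * (d^7) = -A^5 - 7*A - 21*A^-3 - 35*A^-7 - 35*A^-11 - 21*A^-15 - 7*A^-19 - A^-23
Summing the groups: <K> = -A^9 - 2*A + 2*A^-3 - 2*A^-7 + 3*A^-11 - 2*A^-15 + 2*A^-19 - A^-23
Normalise by the writhe: (-A^3)^(-w) = (-A^3)^(-7) = -A^-21, so f(A) = -A^-21 * <K> = A^-12 + 2*A^-20 - 2*A^-24 + 2*A^-28 - 3*A^-32 + 2*A^-36 - 2*A^-40 + A^-44.
Substitute A = t^(-1/4), i.e. A^e → t^(-e/4): V(t) = t^11 - 2*t^10 + 2*t^9 - 3*t^8 + 2*t^7 - 2*t^6 + 2*t^5 + t^3

Answer: t^11 - 2*t^10 + 2*t^9 - 3*t^8 + 2*t^7 - 2*t^6 + 2*t^5 + t^3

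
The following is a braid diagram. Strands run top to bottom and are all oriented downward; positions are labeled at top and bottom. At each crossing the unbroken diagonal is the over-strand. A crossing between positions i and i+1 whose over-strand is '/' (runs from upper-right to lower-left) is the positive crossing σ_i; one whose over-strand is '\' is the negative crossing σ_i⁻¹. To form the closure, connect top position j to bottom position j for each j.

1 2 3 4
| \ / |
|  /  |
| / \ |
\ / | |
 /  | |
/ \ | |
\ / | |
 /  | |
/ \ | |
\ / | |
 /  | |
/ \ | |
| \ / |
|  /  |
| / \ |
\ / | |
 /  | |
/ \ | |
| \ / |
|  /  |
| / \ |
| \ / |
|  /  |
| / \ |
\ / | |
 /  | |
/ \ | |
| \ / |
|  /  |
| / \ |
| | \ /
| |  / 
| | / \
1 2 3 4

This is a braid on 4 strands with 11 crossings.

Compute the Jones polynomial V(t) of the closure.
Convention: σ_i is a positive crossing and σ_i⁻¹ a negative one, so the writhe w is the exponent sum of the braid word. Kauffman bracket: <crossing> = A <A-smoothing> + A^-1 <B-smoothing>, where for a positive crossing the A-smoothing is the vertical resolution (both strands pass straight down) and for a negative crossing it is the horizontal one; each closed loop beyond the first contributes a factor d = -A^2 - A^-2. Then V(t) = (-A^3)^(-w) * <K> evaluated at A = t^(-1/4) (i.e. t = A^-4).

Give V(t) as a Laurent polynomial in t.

-t^10 + t^6 + t^4

Derivation:
Reading the diagram top to bottom ('/'-over between positions i,i+1 = s_i, '\'-over = s_i^-1): braid word = s2 s1 s1 s1 s2 s1 s2 s2 s1 s2 s3.
The presented braid s2 s1 s1 s1 s2 s1 s2 s2 s1 s2 s3 on 4 strands reduces by inverse Markov moves (closure unchanged at each step):
  Destabilize: the word has the form β·s3 where s3 occurs only as the final letter (β ∈ B_3); drop it and the last strand → 3 strands.
Reduced to β = s2 s1 s1 s1 s2 s1 s2 s2 s1 s2 on 3 strands, 10 crossings.
Compute on β:
Braid: s2 s1 s1 s1 s2 s1 s2 s2 s1 s2 on 3 strands, 10 crossings.
Writhe w = (#positive) - (#negative) = 10 - 0 = 10.
Enumerate smoothing states for the bracket polynomial. There are 2^10 = 1024 states.
For each crossing: s=0 is the vertical smoothing, s=1 horizontal. Crossing k contributes A^(sign_k * (1 - 2*s_k)); loop factor d = -A^2 - A^-2.
Tabulate the states by total A-exponent and number of loops L (A-exp: L × count):
  A^10: L=3 ×1
  A^8: L=2 ×10
  A^6: L=1 ×25, L=3 ×20
  A^4: L=2 ×100, L=4 ×20
  A^2: L=1 ×36, L=3 ×164, L=5 ×10
  A^0: L=2 ×108, L=4 ×142, L=6 ×2
  A^-2: L=1 ×12, L=3 ×129, L=5 ×69
  A^-4: L=2 ×24, L=4 ×78, L=6 ×18
  A^-6: L=3 ×19, L=5 ×24, L=7 ×2
  A^-8: L=4 ×7, L=6 ×3
  A^-10: L=5 ×1
Each group contributes A^e * Σ count * d^(L-1):
Powers of d = -A^2 - A^-2: d^2 = A^4 + 2 + A^-4; d^3 = -A^6 - 3*A^2 - 3*A^-2 - A^-6; d^4 = A^8 + 4*A^4 + 6 + 4*A^-4 + A^-8; d^5 = -A^10 - 5*A^6 - 10*A^2 - 10*A^-2 - 5*A^-6 - A^-10; d^6 = A^12 + 6*A^8 + 15*A^4 + 20 + 15*A^-4 + 6*A^-8 + A^-12.
  A^10 * (d^2) = A^14 + 2*A^10 + A^6
  A^8 * (10*d) = -10*A^10 - 10*A^6
  A^6 * (25 + 20*d^2) = 20*A^10 + 65*A^6 + 20*A^2
  A^4 * (100*d + 20*d^3) = -20*A^10 - 160*A^6 - 160*A^2 - 20*A^-2
  A^2 * (36 + 164*d^2 + 10*d^4) = 10*A^10 + 204*A^6 + 424*A^2 + 204*A^-2 + 10*A^-6
  A^0 * (108*d + 142*d^3 + 2*d^5) = -2*A^10 - 152*A^6 - 554*A^2 - 554*A^-2 - 152*A^-6 - 2*A^-10
  A^-2 * (12 + 129*d^2 + 69*d^4) = 69*A^6 + 405*A^2 + 684*A^-2 + 405*A^-6 + 69*A^-10
  A^-4 * (24*d + 78*d^3 + 18*d^5) = -18*A^6 - 168*A^2 - 438*A^-2 - 438*A^-6 - 168*A^-10 - 18*A^-14
  A^-6 * (19*d^2 + 24*d^4 + 2*d^6) = 2*A^6 + 36*A^2 + 145*A^-2 + 222*A^-6 + 145*A^-10 + 36*A^-14 + 2*A^-18
  A^-8 * (7*d^3 + 3*d^5) = -3*A^2 - 22*A^-2 - 51*A^-6 - 51*A^-10 - 22*A^-14 - 3*A^-18
  A^-10 * (d^4) = A^-2 + 4*A^-6 + 6*A^-10 + 4*A^-14 + A^-18
Summing the groups: <K> = A^14 + A^6 - A^-10
Normalise by the writhe: (-A^3)^(-w) = (-A^3)^(-10) = A^-30, so f(A) = A^-30 * <K> = A^-16 + A^-24 - A^-40.
Substitute A = t^(-1/4), i.e. A^e → t^(-e/4): V(t) = -t^10 + t^6 + t^4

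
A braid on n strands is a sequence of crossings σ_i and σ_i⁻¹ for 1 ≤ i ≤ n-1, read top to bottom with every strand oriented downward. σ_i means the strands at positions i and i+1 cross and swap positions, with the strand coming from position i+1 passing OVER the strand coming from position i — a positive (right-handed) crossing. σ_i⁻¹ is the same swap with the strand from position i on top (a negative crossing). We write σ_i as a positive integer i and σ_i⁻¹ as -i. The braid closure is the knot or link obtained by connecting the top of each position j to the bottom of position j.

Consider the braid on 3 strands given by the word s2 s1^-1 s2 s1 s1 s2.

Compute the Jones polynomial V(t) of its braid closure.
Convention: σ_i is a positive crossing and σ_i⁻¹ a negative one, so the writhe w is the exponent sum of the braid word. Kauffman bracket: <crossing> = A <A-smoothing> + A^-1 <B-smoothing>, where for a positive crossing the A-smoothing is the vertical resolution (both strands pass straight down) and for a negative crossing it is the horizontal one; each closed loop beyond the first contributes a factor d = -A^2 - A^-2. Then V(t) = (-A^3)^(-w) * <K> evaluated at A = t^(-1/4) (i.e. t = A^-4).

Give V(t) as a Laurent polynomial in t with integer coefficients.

Braid: s2 s1^-1 s2 s1 s1 s2 on 3 strands, 6 crossings.
Writhe w = (#positive) - (#negative) = 5 - 1 = 4.
Computing the Kauffman bracket via state sum. There are 2^6 = 64 states.
For each crossing: s=0 is the vertical smoothing, s=1 horizontal. Crossing k contributes A^(sign_k * (1 - 2*s_k)); loop factor d = -A^2 - A^-2.
Tabulate the states by total A-exponent and number of loops L (A-exp: L × count):
  A^6: L=2 ×1
  A^4: L=1 ×3, L=3 ×3
  A^2: L=2 ×14, L=4 ×1
  A^0: L=1 ×10, L=3 ×10
  A^-2: L=2 ×13, L=4 ×2
  A^-4: L=3 ×6
  A^-6: L=4 ×1
Each group contributes A^e * Σ count * d^(L-1):
Powers of d = -A^2 - A^-2: d^2 = A^4 + 2 + A^-4; d^3 = -A^6 - 3*A^2 - 3*A^-2 - A^-6.
  A^6 * (d) = -A^8 - A^4
  A^4 * (3 + 3*d^2) = 3*A^8 + 9*A^4 + 3
  A^2 * (14*d + d^3) = -A^8 - 17*A^4 - 17 - A^-4
  A^0 * (10 + 10*d^2) = 10*A^4 + 30 + 10*A^-4
  A^-2 * (13*d + 2*d^3) = -2*A^4 - 19 - 19*A^-4 - 2*A^-8
  A^-4 * (6*d^2) = 6 + 12*A^-4 + 6*A^-8
  A^-6 * (d^3) = -1 - 3*A^-4 - 3*A^-8 - A^-12
Summing the groups: <K> = A^8 - A^4 + 2 - A^-4 + A^-8 - A^-12
Normalise by the writhe: (-A^3)^(-w) = (-A^3)^(-4) = A^-12, so f(A) = A^-12 * <K> = A^-4 - A^-8 + 2*A^-12 - A^-16 + A^-20 - A^-24.
Substitute A = t^(-1/4), i.e. A^e → t^(-e/4): V(t) = -t^6 + t^5 - t^4 + 2*t^3 - t^2 + t

Answer: -t^6 + t^5 - t^4 + 2*t^3 - t^2 + t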